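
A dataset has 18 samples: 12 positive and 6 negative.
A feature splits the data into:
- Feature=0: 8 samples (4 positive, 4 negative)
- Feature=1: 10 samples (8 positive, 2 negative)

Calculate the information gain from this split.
0.0728 bits

Information Gain = H(Y) - H(Y|Feature)

Before split:
P(positive) = 12/18 = 0.6667
H(Y) = 0.9183 bits

After split:
Feature=0: H = 1.0000 bits (weight = 8/18)
Feature=1: H = 0.7219 bits (weight = 10/18)
H(Y|Feature) = (8/18)×1.0000 + (10/18)×0.7219 = 0.8455 bits

Information Gain = 0.9183 - 0.8455 = 0.0728 bits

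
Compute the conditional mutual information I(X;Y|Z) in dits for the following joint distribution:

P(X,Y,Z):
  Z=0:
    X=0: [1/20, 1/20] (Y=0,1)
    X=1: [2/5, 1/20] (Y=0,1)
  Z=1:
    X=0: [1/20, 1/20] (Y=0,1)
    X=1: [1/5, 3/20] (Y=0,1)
0.0153 dits

Conditional mutual information: I(X;Y|Z) = H(X|Z) + H(Y|Z) - H(X,Y|Z)

H(Z) = 0.2989
H(X,Z) = 0.5156 → H(X|Z) = 0.2168
H(Y,Z) = 0.5464 → H(Y|Z) = 0.2475
H(X,Y,Z) = 0.7478 → H(X,Y|Z) = 0.4490

I(X;Y|Z) = 0.2168 + 0.2475 - 0.4490 = 0.0153 dits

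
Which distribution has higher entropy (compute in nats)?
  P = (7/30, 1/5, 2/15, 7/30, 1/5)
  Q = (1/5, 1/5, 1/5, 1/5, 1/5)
Q

Computing entropies in nats:
H(P) = 1.5916
H(Q) = 1.6094

Distribution Q has higher entropy.

Intuition: The distribution closer to uniform (more spread out) has higher entropy.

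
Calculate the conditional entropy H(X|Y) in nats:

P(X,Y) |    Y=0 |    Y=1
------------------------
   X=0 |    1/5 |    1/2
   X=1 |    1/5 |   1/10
0.5476 nats

Using the chain rule: H(X|Y) = H(X,Y) - H(Y)

First, compute H(X,Y) = 1.2206 nats

Marginal P(Y) = (2/5, 3/5)
H(Y) = 0.6730 nats

H(X|Y) = H(X,Y) - H(Y) = 1.2206 - 0.6730 = 0.5476 nats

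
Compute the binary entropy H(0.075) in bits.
0.3843 bits

The binary entropy function is:
H(p) = -p log(p) - (1-p) log(1-p)

H(0.075) = -0.075 × log_2(0.075) - 0.925 × log_2(0.925)
H(0.075) = 0.3843 bits

Note: Binary entropy is maximized at p=0.5 (H=1 bit) and minimized at p=0 or p=1 (H=0).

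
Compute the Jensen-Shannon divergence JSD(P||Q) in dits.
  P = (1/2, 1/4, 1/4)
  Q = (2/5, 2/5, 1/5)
0.0056 dits

Jensen-Shannon divergence is:
JSD(P||Q) = 0.5 × D_KL(P||M) + 0.5 × D_KL(Q||M)
where M = 0.5 × (P + Q) is the mixture distribution.

M = 0.5 × (1/2, 1/4, 1/4) + 0.5 × (2/5, 2/5, 1/5) = (9/20, 13/40, 9/40)

D_KL(P||M) = 0.0058 dits
D_KL(Q||M) = 0.0054 dits

JSD(P||Q) = 0.5 × 0.0058 + 0.5 × 0.0054 = 0.0056 dits

Unlike KL divergence, JSD is symmetric and bounded: 0 ≤ JSD ≤ log(2).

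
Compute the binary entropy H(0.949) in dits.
0.0875 dits

The binary entropy function is:
H(p) = -p log(p) - (1-p) log(1-p)

H(0.949) = -0.949 × log_10(0.949) - 0.051 × log_10(0.051)
H(0.949) = 0.0875 dits

Note: Binary entropy is maximized at p=0.5 (H=1 bit) and minimized at p=0 or p=1 (H=0).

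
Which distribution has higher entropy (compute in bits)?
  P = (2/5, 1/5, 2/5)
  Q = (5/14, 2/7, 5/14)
Q

Computing entropies in bits:
H(P) = 1.5219
H(Q) = 1.5774

Distribution Q has higher entropy.

Intuition: The distribution closer to uniform (more spread out) has higher entropy.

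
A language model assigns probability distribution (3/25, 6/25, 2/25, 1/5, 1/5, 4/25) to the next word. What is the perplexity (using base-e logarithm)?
5.6745

Perplexity is e^H (or exp(H) for natural log).

First, H = -Σ p log p = 1.7360 nats
Perplexity = e^1.7360 = 5.6745

Interpretation: The model's uncertainty is equivalent to choosing uniformly among 5.7 options.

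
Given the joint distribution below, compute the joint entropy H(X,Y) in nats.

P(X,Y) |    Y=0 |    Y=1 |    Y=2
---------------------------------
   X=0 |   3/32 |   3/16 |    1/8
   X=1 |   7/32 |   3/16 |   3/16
1.7559 nats

Joint entropy is H(X,Y) = -Σ_{x,y} p(x,y) log p(x,y).

Summing over all non-zero entries:
H(X,Y) = -[3/32·log_e(3/32) + 3/16·log_e(3/16) + 1/8·log_e(1/8) + 7/32·log_e(7/32) + 3/16·log_e(3/16) + 3/16·log_e(3/16)]
H(X,Y) = 1.7559 nats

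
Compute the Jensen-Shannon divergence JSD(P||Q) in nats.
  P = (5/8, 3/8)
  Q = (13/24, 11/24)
0.0036 nats

Jensen-Shannon divergence is:
JSD(P||Q) = 0.5 × D_KL(P||M) + 0.5 × D_KL(Q||M)
where M = 0.5 × (P + Q) is the mixture distribution.

M = 0.5 × (5/8, 3/8) + 0.5 × (13/24, 11/24) = (7/12, 5/12)

D_KL(P||M) = 0.0036 nats
D_KL(Q||M) = 0.0035 nats

JSD(P||Q) = 0.5 × 0.0036 + 0.5 × 0.0035 = 0.0036 nats

Unlike KL divergence, JSD is symmetric and bounded: 0 ≤ JSD ≤ log(2).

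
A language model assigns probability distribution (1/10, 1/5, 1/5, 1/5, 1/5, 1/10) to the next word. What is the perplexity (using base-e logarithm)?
5.7435

Perplexity is e^H (or exp(H) for natural log).

First, H = -Σ p log p = 1.7481 nats
Perplexity = e^1.7481 = 5.7435

Interpretation: The model's uncertainty is equivalent to choosing uniformly among 5.7 options.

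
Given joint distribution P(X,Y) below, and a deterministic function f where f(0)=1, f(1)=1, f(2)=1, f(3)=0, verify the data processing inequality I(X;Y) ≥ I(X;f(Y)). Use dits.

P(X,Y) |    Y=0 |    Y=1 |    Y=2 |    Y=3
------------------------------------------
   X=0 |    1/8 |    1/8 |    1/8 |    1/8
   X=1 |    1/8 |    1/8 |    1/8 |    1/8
I(X;Y) = 0.0000, I(X;f(Y)) = 0.0000, inequality holds: 0.0000 ≥ 0.0000

Data Processing Inequality: For any Markov chain X → Y → Z, we have I(X;Y) ≥ I(X;Z).

Here Z = f(Y) is a deterministic function of Y, forming X → Y → Z.

Original I(X;Y) = 0.0000 dits

After applying f:
P(X,Z) where Z=f(Y):
- P(X,Z=0) = P(X,Y=3)
- P(X,Z=1) = P(X,Y=0) + P(X,Y=1) + P(X,Y=2)

I(X;Z) = I(X;f(Y)) = 0.0000 dits

Verification: 0.0000 ≥ 0.0000 ✓

Information cannot be created by processing; the function f can only lose information about X.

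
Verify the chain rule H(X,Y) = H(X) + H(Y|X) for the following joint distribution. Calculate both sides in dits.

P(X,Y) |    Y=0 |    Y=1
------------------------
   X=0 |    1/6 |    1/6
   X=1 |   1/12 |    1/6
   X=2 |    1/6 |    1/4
H(X,Y) = 0.7592, H(X) = 0.4680, H(Y|X) = 0.2912 (all in dits)

Chain rule: H(X,Y) = H(X) + H(Y|X)

Left side — joint entropy directly:
H(X,Y) = -Σ p(x,y) log p(x,y) = 0.7592 dits

Right side — compute H(Y|X) from the conditional distributions:
P(X) = (1/3, 1/4, 5/12), so H(X) = 0.4680 dits
H(Y|X) = Σ_x P(X=x) · H(Y|X=x):
  P(Y|X=0) = (1/2, 1/2), H(Y|X=0) = 0.3010, weight P(X=0) = 1/3
  P(Y|X=1) = (1/3, 2/3), H(Y|X=1) = 0.2764, weight P(X=1) = 1/4
  P(Y|X=2) = (2/5, 3/5), H(Y|X=2) = 0.2923, weight P(X=2) = 5/12
H(Y|X) = 0.2912 dits

H(X) + H(Y|X) = 0.4680 + 0.2912 = 0.7592 dits

Both sides equal 0.7592 dits. ✓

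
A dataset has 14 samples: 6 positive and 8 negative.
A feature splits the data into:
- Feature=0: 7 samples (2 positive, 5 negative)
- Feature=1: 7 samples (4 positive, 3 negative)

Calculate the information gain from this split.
0.0611 bits

Information Gain = H(Y) - H(Y|Feature)

Before split:
P(positive) = 6/14 = 0.4286
H(Y) = 0.9852 bits

After split:
Feature=0: H = 0.8631 bits (weight = 7/14)
Feature=1: H = 0.9852 bits (weight = 7/14)
H(Y|Feature) = (7/14)×0.8631 + (7/14)×0.9852 = 0.9242 bits

Information Gain = 0.9852 - 0.9242 = 0.0611 bits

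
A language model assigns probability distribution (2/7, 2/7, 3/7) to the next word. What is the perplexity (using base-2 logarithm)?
2.9417

Perplexity is 2^H (or exp(H) for natural log).

First, H = -Σ p log p = 1.5567 bits
Perplexity = 2^1.5567 = 2.9417

Interpretation: The model's uncertainty is equivalent to choosing uniformly among 2.9 options.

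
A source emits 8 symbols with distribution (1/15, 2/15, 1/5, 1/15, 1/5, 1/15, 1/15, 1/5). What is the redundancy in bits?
0.1774 bits

Redundancy measures how far a source is from maximum entropy:
R = H_max - H(X)

Maximum entropy for 8 symbols: H_max = log_2(8) = 3.0000 bits
Actual entropy: H(X) = 2.8226 bits
Redundancy: R = 3.0000 - 2.8226 = 0.1774 bits

This redundancy represents potential for compression: the source could be compressed by 0.1774 bits per symbol.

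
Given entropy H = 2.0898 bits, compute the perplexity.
4.2569

Perplexity is 2^H (or exp(H) for natural log).

H = 2.0898 bits
Perplexity = 2^2.0898 = 4.2569

Interpretation: The model's uncertainty is equivalent to choosing uniformly among 4.3 options.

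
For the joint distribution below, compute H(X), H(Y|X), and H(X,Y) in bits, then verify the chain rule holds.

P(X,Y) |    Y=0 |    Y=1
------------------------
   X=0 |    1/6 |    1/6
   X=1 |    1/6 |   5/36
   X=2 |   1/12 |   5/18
H(X,Y) = 2.5001, H(X) = 1.5816, H(Y|X) = 0.9185 (all in bits)

Chain rule: H(X,Y) = H(X) + H(Y|X)

Left side — joint entropy directly:
H(X,Y) = -Σ p(x,y) log p(x,y) = 2.5001 bits

Right side — compute H(Y|X) from the conditional distributions:
P(X) = (1/3, 11/36, 13/36), so H(X) = 1.5816 bits
H(Y|X) = Σ_x P(X=x) · H(Y|X=x):
  P(Y|X=0) = (1/2, 1/2), H(Y|X=0) = 1.0000, weight P(X=0) = 1/3
  P(Y|X=1) = (6/11, 5/11), H(Y|X=1) = 0.9940, weight P(X=1) = 11/36
  P(Y|X=2) = (3/13, 10/13), H(Y|X=2) = 0.7793, weight P(X=2) = 13/36
H(Y|X) = 0.9185 bits

H(X) + H(Y|X) = 1.5816 + 0.9185 = 2.5001 bits

Both sides equal 2.5001 bits. ✓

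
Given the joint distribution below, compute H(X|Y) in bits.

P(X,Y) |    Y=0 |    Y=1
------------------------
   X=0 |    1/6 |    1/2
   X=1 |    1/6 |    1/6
0.8742 bits

Using the chain rule: H(X|Y) = H(X,Y) - H(Y)

First, compute H(X,Y) = 1.7925 bits

Marginal P(Y) = (1/3, 2/3)
H(Y) = 0.9183 bits

H(X|Y) = H(X,Y) - H(Y) = 1.7925 - 0.9183 = 0.8742 bits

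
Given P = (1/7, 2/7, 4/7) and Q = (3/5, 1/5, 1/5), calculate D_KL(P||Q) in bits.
0.7167 bits

KL divergence: D_KL(P||Q) = Σ p(x) log(p(x)/q(x))

Computing term by term:
  x=0: 1/7 × log_2[(1/7)/(3/5)] = 1/7 × -2.0704 = -0.2958
  x=1: 2/7 × log_2[(2/7)/(1/5)] = 2/7 × 0.5146 = 0.1470
  x=2: 4/7 × log_2[(4/7)/(1/5)] = 4/7 × 1.5146 = 0.8655

D_KL(P||Q) = 0.7167 bits

Note: KL divergence is always non-negative and equals 0 iff P = Q.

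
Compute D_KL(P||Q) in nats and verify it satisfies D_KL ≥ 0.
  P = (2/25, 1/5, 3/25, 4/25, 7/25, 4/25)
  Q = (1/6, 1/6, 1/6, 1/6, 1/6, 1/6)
0.0705 nats

KL divergence satisfies the Gibbs inequality: D_KL(P||Q) ≥ 0 for all distributions P, Q.

D_KL(P||Q) = Σ p(x) log(p(x)/q(x))
Term by term:
  x=0: 2/25 × log_e[(2/25)/(1/6)] = -0.0587
  x=1: 1/5 × log_e[(1/5)/(1/6)] = 0.0365
  x=2: 3/25 × log_e[(3/25)/(1/6)] = -0.0394
  x=3: 4/25 × log_e[(4/25)/(1/6)] = -0.0065
  x=4: 7/25 × log_e[(7/25)/(1/6)] = 0.1453
  x=5: 4/25 × log_e[(4/25)/(1/6)] = -0.0065
D_KL(P||Q) = 0.0705 nats

D_KL(P||Q) = 0.0705 ≥ 0 ✓

This non-negativity is a fundamental property: relative entropy cannot be negative because it measures how different Q is from P.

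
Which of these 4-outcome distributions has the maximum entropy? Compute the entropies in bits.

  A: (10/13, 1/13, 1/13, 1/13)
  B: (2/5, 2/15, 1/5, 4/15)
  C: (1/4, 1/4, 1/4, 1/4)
C

For a discrete distribution over n outcomes, entropy is maximized by the uniform distribution.

Computing entropies:
H(A) = 1.1451 bits
H(B) = 1.8892 bits
H(C) = 2.0000 bits

The uniform distribution (where all probabilities equal 1/4) achieves the maximum entropy of log_2(4) = 2.0000 bits.

Distribution C has the highest entropy.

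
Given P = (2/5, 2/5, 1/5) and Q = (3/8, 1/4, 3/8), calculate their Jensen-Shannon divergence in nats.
0.0225 nats

Jensen-Shannon divergence is:
JSD(P||Q) = 0.5 × D_KL(P||M) + 0.5 × D_KL(Q||M)
where M = 0.5 × (P + Q) is the mixture distribution.

M = 0.5 × (2/5, 2/5, 1/5) + 0.5 × (3/8, 1/4, 3/8) = (0.3875, 13/40, 0.2875)

D_KL(P||M) = 0.0232 nats
D_KL(Q||M) = 0.0218 nats

JSD(P||Q) = 0.5 × 0.0232 + 0.5 × 0.0218 = 0.0225 nats

Unlike KL divergence, JSD is symmetric and bounded: 0 ≤ JSD ≤ log(2).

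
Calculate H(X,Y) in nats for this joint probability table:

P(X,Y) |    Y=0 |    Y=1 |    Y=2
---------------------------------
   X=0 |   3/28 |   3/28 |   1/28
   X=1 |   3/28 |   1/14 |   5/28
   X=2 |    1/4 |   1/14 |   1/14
2.0567 nats

Joint entropy is H(X,Y) = -Σ_{x,y} p(x,y) log p(x,y).

Summing over all non-zero entries:
H(X,Y) = -[3/28·log_e(3/28) + 3/28·log_e(3/28) + 1/28·log_e(1/28) + 3/28·log_e(3/28) + 1/14·log_e(1/14) + 5/28·log_e(5/28) + 1/4·log_e(1/4) + 1/14·log_e(1/14) + 1/14·log_e(1/14)]
H(X,Y) = 2.0567 nats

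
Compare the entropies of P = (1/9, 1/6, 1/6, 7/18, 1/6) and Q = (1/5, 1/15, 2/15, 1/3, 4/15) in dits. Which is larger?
P

Computing entropies in dits:
H(P) = 0.6546
H(Q) = 0.6470

Distribution P has higher entropy.

Intuition: The distribution closer to uniform (more spread out) has higher entropy.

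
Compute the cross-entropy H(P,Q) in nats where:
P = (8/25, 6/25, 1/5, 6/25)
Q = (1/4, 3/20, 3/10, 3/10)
1.4287 nats

Cross-entropy: H(P,Q) = -Σ p(x) log q(x)

Alternatively: H(P,Q) = H(P) + D_KL(P||Q)
H(P) = 1.3715 nats
D_KL(P||Q) = 0.0571 nats

H(P,Q) = 1.3715 + 0.0571 = 1.4287 nats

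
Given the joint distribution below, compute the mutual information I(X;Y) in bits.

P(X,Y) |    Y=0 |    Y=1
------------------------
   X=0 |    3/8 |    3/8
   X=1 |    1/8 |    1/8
0.0000 bits

Mutual information: I(X;Y) = H(X) + H(Y) - H(X,Y)

Marginals:
P(X) = (3/4, 1/4), H(X) = 0.8113 bits
P(Y) = (1/2, 1/2), H(Y) = 1.0000 bits

Joint entropy: H(X,Y) = 1.8113 bits

I(X;Y) = 0.8113 + 1.0000 - 1.8113 = 0.0000 bits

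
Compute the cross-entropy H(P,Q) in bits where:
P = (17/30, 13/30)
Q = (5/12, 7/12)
1.0527 bits

Cross-entropy: H(P,Q) = -Σ p(x) log q(x)

Alternatively: H(P,Q) = H(P) + D_KL(P||Q)
H(P) = 0.9871 bits
D_KL(P||Q) = 0.0655 bits

H(P,Q) = 0.9871 + 0.0655 = 1.0527 bits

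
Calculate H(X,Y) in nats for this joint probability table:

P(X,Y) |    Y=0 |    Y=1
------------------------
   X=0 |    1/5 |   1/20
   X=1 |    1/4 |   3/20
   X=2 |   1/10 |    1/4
1.6796 nats

Joint entropy is H(X,Y) = -Σ_{x,y} p(x,y) log p(x,y).

Summing over all non-zero entries:
H(X,Y) = -[1/5·log_e(1/5) + 1/20·log_e(1/20) + 1/4·log_e(1/4) + 3/20·log_e(3/20) + 1/10·log_e(1/10) + 1/4·log_e(1/4)]
H(X,Y) = 1.6796 nats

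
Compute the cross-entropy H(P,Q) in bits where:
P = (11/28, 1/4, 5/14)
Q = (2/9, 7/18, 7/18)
1.6797 bits

Cross-entropy: H(P,Q) = -Σ p(x) log q(x)

Alternatively: H(P,Q) = H(P) + D_KL(P||Q)
H(P) = 1.5601 bits
D_KL(P||Q) = 0.1197 bits

H(P,Q) = 1.5601 + 0.1197 = 1.6797 bits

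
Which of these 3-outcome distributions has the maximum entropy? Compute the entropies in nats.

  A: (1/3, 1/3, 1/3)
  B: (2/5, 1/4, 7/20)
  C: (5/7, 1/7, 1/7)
A

For a discrete distribution over n outcomes, entropy is maximized by the uniform distribution.

Computing entropies:
H(A) = 1.0986 nats
H(B) = 1.0805 nats
H(C) = 0.7963 nats

The uniform distribution (where all probabilities equal 1/3) achieves the maximum entropy of log_e(3) = 1.0986 nats.

Distribution A has the highest entropy.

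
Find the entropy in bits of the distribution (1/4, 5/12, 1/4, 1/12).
1.8250 bits

Shannon entropy is H(X) = -Σ p(x) log p(x).

For P = (1/4, 5/12, 1/4, 1/12):
H = -1/4 × log_2(1/4) -5/12 × log_2(5/12) -1/4 × log_2(1/4) -1/12 × log_2(1/12)
H = 1.8250 bits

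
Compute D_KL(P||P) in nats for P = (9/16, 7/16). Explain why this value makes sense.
0.0000 nats

KL divergence satisfies the Gibbs inequality: D_KL(P||Q) ≥ 0 for all distributions P, Q.

D_KL(P||Q) = Σ p(x) log(p(x)/q(x))
Each term is p(x) × log_e(p(x)/p(x)) = p(x) × log_e(1) = 0, so the sum is 0.
D_KL(P||Q) = 0.0000 nats

When P = Q, the KL divergence is exactly 0, as there is no 'divergence' between identical distributions.

This non-negativity is a fundamental property: relative entropy cannot be negative because it measures how different Q is from P.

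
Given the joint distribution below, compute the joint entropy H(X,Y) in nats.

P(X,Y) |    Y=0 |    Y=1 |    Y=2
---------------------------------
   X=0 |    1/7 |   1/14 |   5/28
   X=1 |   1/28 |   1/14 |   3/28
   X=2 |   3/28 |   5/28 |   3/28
2.1072 nats

Joint entropy is H(X,Y) = -Σ_{x,y} p(x,y) log p(x,y).

Summing over all non-zero entries:
H(X,Y) = -[1/7·log_e(1/7) + 1/14·log_e(1/14) + 5/28·log_e(5/28) + 1/28·log_e(1/28) + 1/14·log_e(1/14) + 3/28·log_e(3/28) + 3/28·log_e(3/28) + 5/28·log_e(5/28) + 3/28·log_e(3/28)]
H(X,Y) = 2.1072 nats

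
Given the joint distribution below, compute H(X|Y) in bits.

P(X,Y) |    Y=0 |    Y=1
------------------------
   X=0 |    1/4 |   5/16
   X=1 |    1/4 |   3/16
0.9772 bits

Using the chain rule: H(X|Y) = H(X,Y) - H(Y)

First, compute H(X,Y) = 1.9772 bits

Marginal P(Y) = (1/2, 1/2)
H(Y) = 1.0000 bits

H(X|Y) = H(X,Y) - H(Y) = 1.9772 - 1.0000 = 0.9772 bits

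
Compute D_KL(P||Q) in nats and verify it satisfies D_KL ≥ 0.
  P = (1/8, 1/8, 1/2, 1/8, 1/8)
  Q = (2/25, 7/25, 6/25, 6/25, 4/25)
0.2096 nats

KL divergence satisfies the Gibbs inequality: D_KL(P||Q) ≥ 0 for all distributions P, Q.

D_KL(P||Q) = Σ p(x) log(p(x)/q(x))
Term by term:
  x=0: 1/8 × log_e[(1/8)/(2/25)] = 0.0558
  x=1: 1/8 × log_e[(1/8)/(7/25)] = -0.1008
  x=2: 1/2 × log_e[(1/2)/(6/25)] = 0.3670
  x=3: 1/8 × log_e[(1/8)/(6/25)] = -0.0815
  x=4: 1/8 × log_e[(1/8)/(4/25)] = -0.0309
D_KL(P||Q) = 0.2096 nats

D_KL(P||Q) = 0.2096 ≥ 0 ✓

This non-negativity is a fundamental property: relative entropy cannot be negative because it measures how different Q is from P.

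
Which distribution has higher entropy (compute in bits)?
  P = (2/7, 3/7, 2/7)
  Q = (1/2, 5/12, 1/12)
P

Computing entropies in bits:
H(P) = 1.5567
H(Q) = 1.3250

Distribution P has higher entropy.

Intuition: The distribution closer to uniform (more spread out) has higher entropy.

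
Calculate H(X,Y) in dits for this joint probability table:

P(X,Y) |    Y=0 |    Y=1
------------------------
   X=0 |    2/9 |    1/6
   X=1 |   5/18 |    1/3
0.5884 dits

Joint entropy is H(X,Y) = -Σ_{x,y} p(x,y) log p(x,y).

Summing over all non-zero entries:
H(X,Y) = -[2/9·log_10(2/9) + 1/6·log_10(1/6) + 5/18·log_10(5/18) + 1/3·log_10(1/3)]
H(X,Y) = 0.5884 dits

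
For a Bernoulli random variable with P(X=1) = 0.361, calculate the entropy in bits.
0.9435 bits

The binary entropy function is:
H(p) = -p log(p) - (1-p) log(1-p)

H(0.361) = -0.361 × log_2(0.361) - 0.639 × log_2(0.639)
H(0.361) = 0.9435 bits

Note: Binary entropy is maximized at p=0.5 (H=1 bit) and minimized at p=0 or p=1 (H=0).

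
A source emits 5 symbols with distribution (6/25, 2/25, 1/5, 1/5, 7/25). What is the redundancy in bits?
0.0933 bits

Redundancy measures how far a source is from maximum entropy:
R = H_max - H(X)

Maximum entropy for 5 symbols: H_max = log_2(5) = 2.3219 bits
Actual entropy: H(X) = 2.2286 bits
Redundancy: R = 2.3219 - 2.2286 = 0.0933 bits

This redundancy represents potential for compression: the source could be compressed by 0.0933 bits per symbol.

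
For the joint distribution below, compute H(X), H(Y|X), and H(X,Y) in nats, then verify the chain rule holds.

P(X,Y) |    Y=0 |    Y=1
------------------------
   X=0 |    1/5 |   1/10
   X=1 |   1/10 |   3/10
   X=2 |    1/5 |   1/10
H(X,Y) = 1.6957, H(X) = 1.0889, H(Y|X) = 0.6068 (all in nats)

Chain rule: H(X,Y) = H(X) + H(Y|X)

Left side — joint entropy directly:
H(X,Y) = -Σ p(x,y) log p(x,y) = 1.6957 nats

Right side — compute H(Y|X) from the conditional distributions:
P(X) = (3/10, 2/5, 3/10), so H(X) = 1.0889 nats
H(Y|X) = Σ_x P(X=x) · H(Y|X=x):
  P(Y|X=0) = (2/3, 1/3), H(Y|X=0) = 0.6365, weight P(X=0) = 3/10
  P(Y|X=1) = (1/4, 3/4), H(Y|X=1) = 0.5623, weight P(X=1) = 2/5
  P(Y|X=2) = (2/3, 1/3), H(Y|X=2) = 0.6365, weight P(X=2) = 3/10
H(Y|X) = 0.6068 nats

H(X) + H(Y|X) = 1.0889 + 0.6068 = 1.6957 nats

Both sides equal 1.6957 nats. ✓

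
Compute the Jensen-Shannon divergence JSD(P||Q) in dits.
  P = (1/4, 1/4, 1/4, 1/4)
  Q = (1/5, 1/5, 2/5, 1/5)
0.0056 dits

Jensen-Shannon divergence is:
JSD(P||Q) = 0.5 × D_KL(P||M) + 0.5 × D_KL(Q||M)
where M = 0.5 × (P + Q) is the mixture distribution.

M = 0.5 × (1/4, 1/4, 1/4, 1/4) + 0.5 × (1/5, 1/5, 2/5, 1/5) = (9/40, 9/40, 13/40, 9/40)

D_KL(P||M) = 0.0058 dits
D_KL(Q||M) = 0.0054 dits

JSD(P||Q) = 0.5 × 0.0058 + 0.5 × 0.0054 = 0.0056 dits

Unlike KL divergence, JSD is symmetric and bounded: 0 ≤ JSD ≤ log(2).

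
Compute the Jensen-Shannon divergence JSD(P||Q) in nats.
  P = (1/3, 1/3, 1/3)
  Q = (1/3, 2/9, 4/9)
0.0096 nats

Jensen-Shannon divergence is:
JSD(P||Q) = 0.5 × D_KL(P||M) + 0.5 × D_KL(Q||M)
where M = 0.5 × (P + Q) is the mixture distribution.

M = 0.5 × (1/3, 1/3, 1/3) + 0.5 × (1/3, 2/9, 4/9) = (1/3, 5/18, 7/18)

D_KL(P||M) = 0.0094 nats
D_KL(Q||M) = 0.0098 nats

JSD(P||Q) = 0.5 × 0.0094 + 0.5 × 0.0098 = 0.0096 nats

Unlike KL divergence, JSD is symmetric and bounded: 0 ≤ JSD ≤ log(2).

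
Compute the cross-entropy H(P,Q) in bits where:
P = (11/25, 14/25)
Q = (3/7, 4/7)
0.9900 bits

Cross-entropy: H(P,Q) = -Σ p(x) log q(x)

Alternatively: H(P,Q) = H(P) + D_KL(P||Q)
H(P) = 0.9896 bits
D_KL(P||Q) = 0.0004 bits

H(P,Q) = 0.9896 + 0.0004 = 0.9900 bits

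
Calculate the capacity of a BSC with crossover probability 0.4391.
0.0107 bits

For a binary symmetric channel (BSC) with error probability p:
Capacity C = 1 - H(p) bits per symbol

where H(p) = -p log₂(p) - (1-p) log₂(1-p) is the binary entropy function.

H(0.4391) = 0.9893 bits
C = 1 - 0.9893 = 0.0107 bits per symbol

This means we can reliably transmit up to 0.0107 bits of information per channel use.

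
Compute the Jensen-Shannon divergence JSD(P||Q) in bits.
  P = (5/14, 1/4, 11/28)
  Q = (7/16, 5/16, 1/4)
0.0170 bits

Jensen-Shannon divergence is:
JSD(P||Q) = 0.5 × D_KL(P||M) + 0.5 × D_KL(Q||M)
where M = 0.5 × (P + Q) is the mixture distribution.

M = 0.5 × (5/14, 1/4, 11/28) + 0.5 × (7/16, 5/16, 1/4) = (0.397321, 9/32, 9/28)

D_KL(P||M) = 0.0163 bits
D_KL(Q||M) = 0.0177 bits

JSD(P||Q) = 0.5 × 0.0163 + 0.5 × 0.0177 = 0.0170 bits

Unlike KL divergence, JSD is symmetric and bounded: 0 ≤ JSD ≤ log(2).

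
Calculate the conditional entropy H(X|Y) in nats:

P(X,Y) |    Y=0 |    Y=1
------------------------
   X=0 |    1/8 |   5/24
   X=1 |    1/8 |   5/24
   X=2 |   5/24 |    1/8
1.0705 nats

Using the chain rule: H(X|Y) = H(X,Y) - H(Y)

First, compute H(X,Y) = 1.7602 nats

Marginal P(Y) = (11/24, 13/24)
H(Y) = 0.6897 nats

H(X|Y) = H(X,Y) - H(Y) = 1.7602 - 0.6897 = 1.0705 nats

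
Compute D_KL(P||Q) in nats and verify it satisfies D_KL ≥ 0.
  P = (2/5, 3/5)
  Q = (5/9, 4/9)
0.0487 nats

KL divergence satisfies the Gibbs inequality: D_KL(P||Q) ≥ 0 for all distributions P, Q.

D_KL(P||Q) = Σ p(x) log(p(x)/q(x))
Term by term:
  x=0: 2/5 × log_e[(2/5)/(5/9)] = -0.1314
  x=1: 3/5 × log_e[(3/5)/(4/9)] = 0.1801
D_KL(P||Q) = 0.0487 nats

D_KL(P||Q) = 0.0487 ≥ 0 ✓

This non-negativity is a fundamental property: relative entropy cannot be negative because it measures how different Q is from P.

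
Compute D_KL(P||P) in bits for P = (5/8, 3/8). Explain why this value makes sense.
0.0000 bits

KL divergence satisfies the Gibbs inequality: D_KL(P||Q) ≥ 0 for all distributions P, Q.

D_KL(P||Q) = Σ p(x) log(p(x)/q(x))
Each term is p(x) × log_2(p(x)/p(x)) = p(x) × log_2(1) = 0, so the sum is 0.
D_KL(P||Q) = 0.0000 bits

When P = Q, the KL divergence is exactly 0, as there is no 'divergence' between identical distributions.

This non-negativity is a fundamental property: relative entropy cannot be negative because it measures how different Q is from P.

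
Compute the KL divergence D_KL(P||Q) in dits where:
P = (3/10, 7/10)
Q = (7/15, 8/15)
0.0251 dits

KL divergence: D_KL(P||Q) = Σ p(x) log(p(x)/q(x))

Computing term by term:
  x=0: 3/10 × log_10[(3/10)/(7/15)] = 3/10 × -0.1919 = -0.0576
  x=1: 7/10 × log_10[(7/10)/(8/15)] = 7/10 × 0.1181 = 0.0827

D_KL(P||Q) = 0.0251 dits

Note: KL divergence is always non-negative and equals 0 iff P = Q.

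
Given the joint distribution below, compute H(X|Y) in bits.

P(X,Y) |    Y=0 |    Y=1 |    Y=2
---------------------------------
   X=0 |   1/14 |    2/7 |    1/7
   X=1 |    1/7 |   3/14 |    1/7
0.9751 bits

Using the chain rule: H(X|Y) = H(X,Y) - H(Y)

First, compute H(X,Y) = 2.4677 bits

Marginal P(Y) = (3/14, 1/2, 2/7)
H(Y) = 1.4926 bits

H(X|Y) = H(X,Y) - H(Y) = 2.4677 - 1.4926 = 0.9751 bits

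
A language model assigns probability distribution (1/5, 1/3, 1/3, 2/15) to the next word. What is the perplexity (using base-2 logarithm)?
3.7545

Perplexity is 2^H (or exp(H) for natural log).

First, H = -Σ p log p = 1.9086 bits
Perplexity = 2^1.9086 = 3.7545

Interpretation: The model's uncertainty is equivalent to choosing uniformly among 3.8 options.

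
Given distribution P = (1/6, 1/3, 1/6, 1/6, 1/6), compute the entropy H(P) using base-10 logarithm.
0.6778 dits

Shannon entropy is H(X) = -Σ p(x) log p(x).

For P = (1/6, 1/3, 1/6, 1/6, 1/6):
H = -1/6 × log_10(1/6) -1/3 × log_10(1/3) -1/6 × log_10(1/6) -1/6 × log_10(1/6) -1/6 × log_10(1/6)
H = 0.6778 dits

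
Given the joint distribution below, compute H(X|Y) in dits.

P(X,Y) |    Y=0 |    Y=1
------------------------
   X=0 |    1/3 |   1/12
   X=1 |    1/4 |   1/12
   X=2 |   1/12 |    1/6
0.4326 dits

Using the chain rule: H(X|Y) = H(X,Y) - H(Y)

First, compute H(X,Y) = 0.7090 dits

Marginal P(Y) = (2/3, 1/3)
H(Y) = 0.2764 dits

H(X|Y) = H(X,Y) - H(Y) = 0.7090 - 0.2764 = 0.4326 dits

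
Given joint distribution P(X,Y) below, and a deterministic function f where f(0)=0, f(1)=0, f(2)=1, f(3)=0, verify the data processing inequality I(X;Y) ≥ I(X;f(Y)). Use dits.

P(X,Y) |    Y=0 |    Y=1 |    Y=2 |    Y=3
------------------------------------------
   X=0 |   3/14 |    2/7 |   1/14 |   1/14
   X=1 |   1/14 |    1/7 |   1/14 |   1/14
I(X;Y) = 0.0088, I(X;f(Y)) = 0.0031, inequality holds: 0.0088 ≥ 0.0031

Data Processing Inequality: For any Markov chain X → Y → Z, we have I(X;Y) ≥ I(X;Z).

Here Z = f(Y) is a deterministic function of Y, forming X → Y → Z.

Original I(X;Y) = 0.0088 dits

After applying f:
P(X,Z) where Z=f(Y):
- P(X,Z=0) = P(X,Y=0) + P(X,Y=1) + P(X,Y=3)
- P(X,Z=1) = P(X,Y=2)

I(X;Z) = I(X;f(Y)) = 0.0031 dits

Verification: 0.0088 ≥ 0.0031 ✓

Information cannot be created by processing; the function f can only lose information about X.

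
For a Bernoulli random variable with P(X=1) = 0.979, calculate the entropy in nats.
0.1019 nats

The binary entropy function is:
H(p) = -p log(p) - (1-p) log(1-p)

H(0.979) = -0.979 × log_e(0.979) - 0.021 × log_e(0.021)
H(0.979) = 0.1019 nats

Note: Binary entropy is maximized at p=0.5 (H=1 bit) and minimized at p=0 or p=1 (H=0).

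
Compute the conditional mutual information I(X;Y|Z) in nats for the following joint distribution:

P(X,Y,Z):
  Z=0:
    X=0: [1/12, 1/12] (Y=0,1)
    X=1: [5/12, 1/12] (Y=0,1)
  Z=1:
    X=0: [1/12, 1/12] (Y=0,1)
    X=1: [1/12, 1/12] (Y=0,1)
0.0341 nats

Conditional mutual information: I(X;Y|Z) = H(X|Z) + H(Y|Z) - H(X,Y|Z)

H(Z) = 0.6365
H(X,Z) = 1.2425 → H(X|Z) = 0.6059
H(Y,Z) = 1.2425 → H(Y|Z) = 0.6059
H(X,Y,Z) = 1.8143 → H(X,Y|Z) = 1.1778

I(X;Y|Z) = 0.6059 + 0.6059 - 1.1778 = 0.0341 nats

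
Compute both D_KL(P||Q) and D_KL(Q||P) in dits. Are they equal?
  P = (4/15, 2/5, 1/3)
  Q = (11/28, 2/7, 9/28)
D_KL(P||Q) = 0.0188, D_KL(Q||P) = 0.0193

KL divergence is not symmetric: D_KL(P||Q) ≠ D_KL(Q||P) in general.

D_KL(P||Q) = 0.0188 dits
D_KL(Q||P) = 0.0193 dits

No, they are not equal!

This asymmetry is why KL divergence is not a true distance metric.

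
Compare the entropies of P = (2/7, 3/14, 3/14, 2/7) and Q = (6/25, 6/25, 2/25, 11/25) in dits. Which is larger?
P

Computing entropies in dits:
H(P) = 0.5976
H(Q) = 0.5421

Distribution P has higher entropy.

Intuition: The distribution closer to uniform (more spread out) has higher entropy.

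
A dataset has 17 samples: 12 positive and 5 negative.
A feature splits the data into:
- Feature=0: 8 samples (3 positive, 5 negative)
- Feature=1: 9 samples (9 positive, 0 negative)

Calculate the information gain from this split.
0.4248 bits

Information Gain = H(Y) - H(Y|Feature)

Before split:
P(positive) = 12/17 = 0.7059
H(Y) = 0.8740 bits

After split:
Feature=0: H = 0.9544 bits (weight = 8/17)
Feature=1: H = 0.0000 bits (weight = 9/17)
H(Y|Feature) = (8/17)×0.9544 + (9/17)×0.0000 = 0.4491 bits

Information Gain = 0.8740 - 0.4491 = 0.4248 bits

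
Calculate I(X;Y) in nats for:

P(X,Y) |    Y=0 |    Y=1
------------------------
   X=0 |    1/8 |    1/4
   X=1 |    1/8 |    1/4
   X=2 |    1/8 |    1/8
0.0109 nats

Mutual information: I(X;Y) = H(X) + H(Y) - H(X,Y)

Marginals:
P(X) = (3/8, 3/8, 1/4), H(X) = 1.0822 nats
P(Y) = (3/8, 5/8), H(Y) = 0.6616 nats

Joint entropy: H(X,Y) = 1.7329 nats

I(X;Y) = 1.0822 + 0.6616 - 1.7329 = 0.0109 nats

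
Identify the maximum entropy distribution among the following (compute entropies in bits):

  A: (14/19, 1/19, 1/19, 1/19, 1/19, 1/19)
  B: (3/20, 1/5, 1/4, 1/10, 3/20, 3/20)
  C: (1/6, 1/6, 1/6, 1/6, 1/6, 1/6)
C

For a discrete distribution over n outcomes, entropy is maximized by the uniform distribution.

Computing entropies:
H(A) = 1.4425 bits
H(B) = 2.5282 bits
H(C) = 2.5850 bits

The uniform distribution (where all probabilities equal 1/6) achieves the maximum entropy of log_2(6) = 2.5850 bits.

Distribution C has the highest entropy.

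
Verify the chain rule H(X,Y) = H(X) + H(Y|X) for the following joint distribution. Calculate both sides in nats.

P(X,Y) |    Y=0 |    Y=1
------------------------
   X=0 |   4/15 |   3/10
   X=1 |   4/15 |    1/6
H(X,Y) = 1.3648, H(X) = 0.6842, H(Y|X) = 0.6805 (all in nats)

Chain rule: H(X,Y) = H(X) + H(Y|X)

Left side — joint entropy directly:
H(X,Y) = -Σ p(x,y) log p(x,y) = 1.3648 nats

Right side — compute H(Y|X) from the conditional distributions:
P(X) = (17/30, 13/30), so H(X) = 0.6842 nats
H(Y|X) = Σ_x P(X=x) · H(Y|X=x):
  P(Y|X=0) = (8/17, 9/17), H(Y|X=0) = 0.6914, weight P(X=0) = 17/30
  P(Y|X=1) = (8/13, 5/13), H(Y|X=1) = 0.6663, weight P(X=1) = 13/30
H(Y|X) = 0.6805 nats

H(X) + H(Y|X) = 0.6842 + 0.6805 = 1.3648 nats

Both sides equal 1.3648 nats. ✓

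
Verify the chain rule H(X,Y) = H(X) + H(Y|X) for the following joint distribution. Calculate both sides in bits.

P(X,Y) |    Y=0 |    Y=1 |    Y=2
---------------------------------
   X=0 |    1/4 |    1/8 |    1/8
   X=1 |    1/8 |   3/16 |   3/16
H(X,Y) = 2.5306, H(X) = 1.0000, H(Y|X) = 1.5306 (all in bits)

Chain rule: H(X,Y) = H(X) + H(Y|X)

Left side — joint entropy directly:
H(X,Y) = -Σ p(x,y) log p(x,y) = 2.5306 bits

Right side — compute H(Y|X) from the conditional distributions:
P(X) = (1/2, 1/2), so H(X) = 1.0000 bits
H(Y|X) = Σ_x P(X=x) · H(Y|X=x):
  P(Y|X=0) = (1/2, 1/4, 1/4), H(Y|X=0) = 1.5000, weight P(X=0) = 1/2
  P(Y|X=1) = (1/4, 3/8, 3/8), H(Y|X=1) = 1.5613, weight P(X=1) = 1/2
H(Y|X) = 1.5306 bits

H(X) + H(Y|X) = 1.0000 + 1.5306 = 2.5306 bits

Both sides equal 2.5306 bits. ✓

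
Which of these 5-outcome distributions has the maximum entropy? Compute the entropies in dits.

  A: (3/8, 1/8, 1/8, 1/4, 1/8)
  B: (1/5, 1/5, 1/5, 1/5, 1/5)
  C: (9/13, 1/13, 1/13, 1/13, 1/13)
B

For a discrete distribution over n outcomes, entropy is maximized by the uniform distribution.

Computing entropies:
H(A) = 0.6489 dits
H(B) = 0.6990 dits
H(C) = 0.4533 dits

The uniform distribution (where all probabilities equal 1/5) achieves the maximum entropy of log_10(5) = 0.6990 dits.

Distribution B has the highest entropy.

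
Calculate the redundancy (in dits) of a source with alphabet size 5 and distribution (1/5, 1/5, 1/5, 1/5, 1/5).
0.0000 dits

Redundancy measures how far a source is from maximum entropy:
R = H_max - H(X)

Maximum entropy for 5 symbols: H_max = log_10(5) = 0.6990 dits
Actual entropy: H(X) = 0.6990 dits
Redundancy: R = 0.6990 - 0.6990 = 0.0000 dits

This redundancy represents potential for compression: the source could be compressed by 0.0000 dits per symbol.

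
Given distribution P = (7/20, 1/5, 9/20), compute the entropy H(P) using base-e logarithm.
1.0487 nats

Shannon entropy is H(X) = -Σ p(x) log p(x).

For P = (7/20, 1/5, 9/20):
H = -7/20 × log_e(7/20) -1/5 × log_e(1/5) -9/20 × log_e(9/20)
H = 1.0487 nats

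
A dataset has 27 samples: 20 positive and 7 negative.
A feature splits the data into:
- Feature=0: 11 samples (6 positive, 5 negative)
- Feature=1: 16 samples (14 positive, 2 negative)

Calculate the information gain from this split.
0.0985 bits

Information Gain = H(Y) - H(Y|Feature)

Before split:
P(positive) = 20/27 = 0.7407
H(Y) = 0.8256 bits

After split:
Feature=0: H = 0.9940 bits (weight = 11/27)
Feature=1: H = 0.5436 bits (weight = 16/27)
H(Y|Feature) = (11/27)×0.9940 + (16/27)×0.5436 = 0.7271 bits

Information Gain = 0.8256 - 0.7271 = 0.0985 bits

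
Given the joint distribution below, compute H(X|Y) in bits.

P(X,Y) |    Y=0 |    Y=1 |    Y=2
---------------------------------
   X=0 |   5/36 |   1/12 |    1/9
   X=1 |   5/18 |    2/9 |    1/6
0.9106 bits

Using the chain rule: H(X|Y) = H(X,Y) - H(Y)

First, compute H(X,Y) = 2.4729 bits

Marginal P(Y) = (5/12, 11/36, 5/18)
H(Y) = 1.5622 bits

H(X|Y) = H(X,Y) - H(Y) = 2.4729 - 1.5622 = 0.9106 bits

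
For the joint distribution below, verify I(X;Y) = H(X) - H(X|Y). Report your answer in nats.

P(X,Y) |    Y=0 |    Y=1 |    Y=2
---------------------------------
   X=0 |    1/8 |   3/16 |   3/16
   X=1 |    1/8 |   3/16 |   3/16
I(X;Y) = 0.0000 nats

Mutual information has multiple equivalent forms:
- I(X;Y) = H(X) - H(X|Y)
- I(X;Y) = H(Y) - H(Y|X)
- I(X;Y) = H(X) + H(Y) - H(X,Y)

Computing all quantities:
H(X) = 0.6931, H(Y) = 1.0822, H(X,Y) = 1.7753
H(X|Y) = 0.6931, H(Y|X) = 1.0822

Verification:
H(X) - H(X|Y) = 0.6931 - 0.6931 = 0.0000
H(Y) - H(Y|X) = 1.0822 - 1.0822 = 0.0000
H(X) + H(Y) - H(X,Y) = 0.6931 + 1.0822 - 1.7753 = 0.0000

All forms give I(X;Y) = 0.0000 nats. ✓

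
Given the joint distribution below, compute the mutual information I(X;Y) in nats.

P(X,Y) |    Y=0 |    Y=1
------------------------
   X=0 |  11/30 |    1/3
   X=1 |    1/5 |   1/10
0.0089 nats

Mutual information: I(X;Y) = H(X) + H(Y) - H(X,Y)

Marginals:
P(X) = (7/10, 3/10), H(X) = 0.6109 nats
P(Y) = (17/30, 13/30), H(Y) = 0.6842 nats

Joint entropy: H(X,Y) = 1.2862 nats

I(X;Y) = 0.6109 + 0.6842 - 1.2862 = 0.0089 nats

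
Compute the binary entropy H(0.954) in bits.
0.2692 bits

The binary entropy function is:
H(p) = -p log(p) - (1-p) log(1-p)

H(0.954) = -0.954 × log_2(0.954) - 0.046 × log_2(0.046)
H(0.954) = 0.2692 bits

Note: Binary entropy is maximized at p=0.5 (H=1 bit) and minimized at p=0 or p=1 (H=0).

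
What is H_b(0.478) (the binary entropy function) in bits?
0.9986 bits

The binary entropy function is:
H(p) = -p log(p) - (1-p) log(1-p)

H(0.478) = -0.478 × log_2(0.478) - 0.522 × log_2(0.522)
H(0.478) = 0.9986 bits

Note: Binary entropy is maximized at p=0.5 (H=1 bit) and minimized at p=0 or p=1 (H=0).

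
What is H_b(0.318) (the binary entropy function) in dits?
0.2716 dits

The binary entropy function is:
H(p) = -p log(p) - (1-p) log(1-p)

H(0.318) = -0.318 × log_10(0.318) - 0.682 × log_10(0.682)
H(0.318) = 0.2716 dits

Note: Binary entropy is maximized at p=0.5 (H=1 bit) and minimized at p=0 or p=1 (H=0).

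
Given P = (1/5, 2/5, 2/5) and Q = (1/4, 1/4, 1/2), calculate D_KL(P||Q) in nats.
0.0541 nats

KL divergence: D_KL(P||Q) = Σ p(x) log(p(x)/q(x))

Computing term by term:
  x=0: 1/5 × log_e[(1/5)/(1/4)] = 1/5 × -0.2231 = -0.0446
  x=1: 2/5 × log_e[(2/5)/(1/4)] = 2/5 × 0.4700 = 0.1880
  x=2: 2/5 × log_e[(2/5)/(1/2)] = 2/5 × -0.2231 = -0.0893

D_KL(P||Q) = 0.0541 nats

Note: KL divergence is always non-negative and equals 0 iff P = Q.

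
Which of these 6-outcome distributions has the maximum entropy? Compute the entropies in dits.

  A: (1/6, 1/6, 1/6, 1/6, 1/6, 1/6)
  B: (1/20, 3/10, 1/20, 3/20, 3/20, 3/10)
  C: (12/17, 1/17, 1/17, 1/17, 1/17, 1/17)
A

For a discrete distribution over n outcomes, entropy is maximized by the uniform distribution.

Computing entropies:
H(A) = 0.7782 dits
H(B) = 0.6910 dits
H(C) = 0.4687 dits

The uniform distribution (where all probabilities equal 1/6) achieves the maximum entropy of log_10(6) = 0.7782 dits.

Distribution A has the highest entropy.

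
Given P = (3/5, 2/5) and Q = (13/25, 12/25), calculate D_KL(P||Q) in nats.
0.0129 nats

KL divergence: D_KL(P||Q) = Σ p(x) log(p(x)/q(x))

Computing term by term:
  x=0: 3/5 × log_e[(3/5)/(13/25)] = 3/5 × 0.1431 = 0.0859
  x=1: 2/5 × log_e[(2/5)/(12/25)] = 2/5 × -0.1823 = -0.0729

D_KL(P||Q) = 0.0129 nats

Note: KL divergence is always non-negative and equals 0 iff P = Q.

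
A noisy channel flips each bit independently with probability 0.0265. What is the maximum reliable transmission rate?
0.8235 bits

For a binary symmetric channel (BSC) with error probability p:
Capacity C = 1 - H(p) bits per symbol

where H(p) = -p log₂(p) - (1-p) log₂(1-p) is the binary entropy function.

H(0.0265) = 0.1765 bits
C = 1 - 0.1765 = 0.8235 bits per symbol

This means we can reliably transmit up to 0.8235 bits of information per channel use.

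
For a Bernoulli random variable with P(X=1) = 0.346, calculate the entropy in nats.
0.6449 nats

The binary entropy function is:
H(p) = -p log(p) - (1-p) log(1-p)

H(0.346) = -0.346 × log_e(0.346) - 0.654 × log_e(0.654)
H(0.346) = 0.6449 nats

Note: Binary entropy is maximized at p=0.5 (H=1 bit) and minimized at p=0 or p=1 (H=0).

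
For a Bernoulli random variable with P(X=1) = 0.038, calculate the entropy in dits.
0.0702 dits

The binary entropy function is:
H(p) = -p log(p) - (1-p) log(1-p)

H(0.038) = -0.038 × log_10(0.038) - 0.962 × log_10(0.962)
H(0.038) = 0.0702 dits

Note: Binary entropy is maximized at p=0.5 (H=1 bit) and minimized at p=0 or p=1 (H=0).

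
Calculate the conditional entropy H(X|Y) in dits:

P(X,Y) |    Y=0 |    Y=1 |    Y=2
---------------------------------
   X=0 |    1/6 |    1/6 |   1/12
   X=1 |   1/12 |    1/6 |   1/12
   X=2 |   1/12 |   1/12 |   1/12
0.4607 dits

Using the chain rule: H(X|Y) = H(X,Y) - H(Y)

First, compute H(X,Y) = 0.9287 dits

Marginal P(Y) = (1/3, 5/12, 1/4)
H(Y) = 0.4680 dits

H(X|Y) = H(X,Y) - H(Y) = 0.9287 - 0.4680 = 0.4607 dits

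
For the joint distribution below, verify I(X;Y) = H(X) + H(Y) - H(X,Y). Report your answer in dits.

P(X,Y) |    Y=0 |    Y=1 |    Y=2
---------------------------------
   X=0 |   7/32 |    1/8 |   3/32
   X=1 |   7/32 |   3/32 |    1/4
I(X;Y) = 0.0136 dits

Mutual information has multiple equivalent forms:
- I(X;Y) = H(X) - H(X|Y)
- I(X;Y) = H(Y) - H(Y|X)
- I(X;Y) = H(X) + H(Y) - H(X,Y)

Computing all quantities:
H(X) = 0.2976, H(Y) = 0.4609, H(X,Y) = 0.7449
H(X|Y) = 0.2841, H(Y|X) = 0.4473

Verification:
H(X) - H(X|Y) = 0.2976 - 0.2841 = 0.0136
H(Y) - H(Y|X) = 0.4609 - 0.4473 = 0.0136
H(X) + H(Y) - H(X,Y) = 0.2976 + 0.4609 - 0.7449 = 0.0136

All forms give I(X;Y) = 0.0136 dits. ✓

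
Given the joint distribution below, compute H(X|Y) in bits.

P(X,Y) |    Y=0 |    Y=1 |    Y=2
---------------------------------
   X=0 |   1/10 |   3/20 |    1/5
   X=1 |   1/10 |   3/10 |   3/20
0.9581 bits

Using the chain rule: H(X|Y) = H(X,Y) - H(Y)

First, compute H(X,Y) = 2.4710 bits

Marginal P(Y) = (1/5, 9/20, 7/20)
H(Y) = 1.5129 bits

H(X|Y) = H(X,Y) - H(Y) = 2.4710 - 1.5129 = 0.9581 bits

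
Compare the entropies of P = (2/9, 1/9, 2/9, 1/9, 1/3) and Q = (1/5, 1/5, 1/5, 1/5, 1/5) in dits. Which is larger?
Q

Computing entropies in dits:
H(P) = 0.6614
H(Q) = 0.6990

Distribution Q has higher entropy.

Intuition: The distribution closer to uniform (more spread out) has higher entropy.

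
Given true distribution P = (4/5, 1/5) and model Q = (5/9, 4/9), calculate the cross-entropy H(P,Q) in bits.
0.9124 bits

Cross-entropy: H(P,Q) = -Σ p(x) log q(x)

Alternatively: H(P,Q) = H(P) + D_KL(P||Q)
H(P) = 0.7219 bits
D_KL(P||Q) = 0.1905 bits

H(P,Q) = 0.7219 + 0.1905 = 0.9124 bits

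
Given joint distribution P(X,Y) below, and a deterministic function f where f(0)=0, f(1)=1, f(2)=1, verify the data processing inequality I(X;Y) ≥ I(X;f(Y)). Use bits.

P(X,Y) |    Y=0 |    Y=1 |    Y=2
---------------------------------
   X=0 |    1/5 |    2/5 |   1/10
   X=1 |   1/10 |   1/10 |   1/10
I(X;Y) = 0.0448, I(X;f(Y)) = 0.0016, inequality holds: 0.0448 ≥ 0.0016

Data Processing Inequality: For any Markov chain X → Y → Z, we have I(X;Y) ≥ I(X;Z).

Here Z = f(Y) is a deterministic function of Y, forming X → Y → Z.

Original I(X;Y) = 0.0448 bits

After applying f:
P(X,Z) where Z=f(Y):
- P(X,Z=0) = P(X,Y=0)
- P(X,Z=1) = P(X,Y=1) + P(X,Y=2)

I(X;Z) = I(X;f(Y)) = 0.0016 bits

Verification: 0.0448 ≥ 0.0016 ✓

Information cannot be created by processing; the function f can only lose information about X.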